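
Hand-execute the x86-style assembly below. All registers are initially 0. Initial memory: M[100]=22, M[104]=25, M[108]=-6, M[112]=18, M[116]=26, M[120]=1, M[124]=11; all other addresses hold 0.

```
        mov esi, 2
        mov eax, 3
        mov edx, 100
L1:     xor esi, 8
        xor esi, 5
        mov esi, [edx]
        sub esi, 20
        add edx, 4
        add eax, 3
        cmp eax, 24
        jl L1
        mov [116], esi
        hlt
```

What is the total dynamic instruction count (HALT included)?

61

after mov esi, 2: esi=2
after mov eax, 3: eax=3
after mov edx, 100: edx=100
after xor esi, 8: esi=2^8=10
after xor esi, 5: esi=10^5=15
after mov esi, [edx]: esi=M[100]=22
after sub esi, 20: esi=22-20=2
after add edx, 4: edx=100+4=104
after add eax, 3: eax=3+3=6
cmp eax, 24  (cmp 6,24)
jl L1: taken
after xor esi, 8: esi=2^8=10
after xor esi, 5: esi=10^5=15
after mov esi, [edx]: esi=M[104]=25
after sub esi, 20: esi=25-20=5
after add edx, 4: edx=104+4=108
after add eax, 3: eax=6+3=9
cmp eax, 24  (cmp 9,24)
jl L1: taken
after xor esi, 8: esi=5^8=13
after xor esi, 5: esi=13^5=8
after mov esi, [edx]: esi=M[108]=-6
after sub esi, 20: esi=(-6)-20=-26
after add edx, 4: edx=108+4=112
after add eax, 3: eax=9+3=12
cmp eax, 24  (cmp 12,24)
jl L1: taken
after xor esi, 8: esi=(-26)^8=-18
after xor esi, 5: esi=(-18)^5=-21
after mov esi, [edx]: esi=M[112]=18
after sub esi, 20: esi=18-20=-2
after add edx, 4: edx=112+4=116
after add eax, 3: eax=12+3=15
cmp eax, 24  (cmp 15,24)
jl L1: taken
after xor esi, 8: esi=(-2)^8=-10
after xor esi, 5: esi=(-10)^5=-13
after mov esi, [edx]: esi=M[116]=26
after sub esi, 20: esi=26-20=6
after add edx, 4: edx=116+4=120
after add eax, 3: eax=15+3=18
cmp eax, 24  (cmp 18,24)
jl L1: taken
after xor esi, 8: esi=6^8=14
after xor esi, 5: esi=14^5=11
after mov esi, [edx]: esi=M[120]=1
after sub esi, 20: esi=1-20=-19
after add edx, 4: edx=120+4=124
after add eax, 3: eax=18+3=21
cmp eax, 24  (cmp 21,24)
jl L1: taken
after xor esi, 8: esi=(-19)^8=-27
after xor esi, 5: esi=(-27)^5=-32
after mov esi, [edx]: esi=M[124]=11
after sub esi, 20: esi=11-20=-9
after add edx, 4: edx=124+4=128
after add eax, 3: eax=21+3=24
cmp eax, 24  (cmp 24,24)
jl L1: not taken
mov [116], esi → M[116]=-9
halt.
Total executed instructions: 61.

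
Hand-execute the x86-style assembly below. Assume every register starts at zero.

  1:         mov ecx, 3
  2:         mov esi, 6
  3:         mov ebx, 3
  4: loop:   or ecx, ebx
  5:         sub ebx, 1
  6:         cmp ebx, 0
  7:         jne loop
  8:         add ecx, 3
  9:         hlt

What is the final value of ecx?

mov ecx, 3 → ecx=3
mov esi, 6 → esi=6
mov ebx, 3 → ebx=3
or ecx, ebx → ecx=3|3=3
sub ebx, 1 → ebx=3-1=2
cmp ebx, 0  (cmp 2,0)
jne loop: taken
or ecx, ebx → ecx=3|2=3
sub ebx, 1 → ebx=2-1=1
cmp ebx, 0  (cmp 1,0)
jne loop: taken
or ecx, ebx → ecx=3|1=3
sub ebx, 1 → ebx=1-1=0
cmp ebx, 0  (cmp 0,0)
jne loop: not taken
add ecx, 3 → ecx=3+3=6
halt.

6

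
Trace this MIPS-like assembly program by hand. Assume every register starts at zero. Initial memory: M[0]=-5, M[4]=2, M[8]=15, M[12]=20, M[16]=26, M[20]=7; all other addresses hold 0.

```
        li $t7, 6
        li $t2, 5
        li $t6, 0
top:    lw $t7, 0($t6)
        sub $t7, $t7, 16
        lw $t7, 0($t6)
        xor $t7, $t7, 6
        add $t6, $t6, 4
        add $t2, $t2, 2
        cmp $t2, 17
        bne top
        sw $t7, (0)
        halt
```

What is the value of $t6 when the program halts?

24

li $t7, 6 → $t7=6
li $t2, 5 → $t2=5
li $t6, 0 → $t6=0
lw $t7, 0($t6) → $t7=M[0]=-5
sub $t7, $t7, 16 → $t7=(-5)-16=-21
lw $t7, 0($t6) → $t7=M[0]=-5
xor $t7, $t7, 6 → $t7=(-5)^6=-3
add $t6, $t6, 4 → $t6=0+4=4
add $t2, $t2, 2 → $t2=5+2=7
cmp $t2, 17  (cmp 7,17)
bne top: taken
lw $t7, 0($t6) → $t7=M[4]=2
sub $t7, $t7, 16 → $t7=2-16=-14
lw $t7, 0($t6) → $t7=M[4]=2
xor $t7, $t7, 6 → $t7=2^6=4
add $t6, $t6, 4 → $t6=4+4=8
add $t2, $t2, 2 → $t2=7+2=9
cmp $t2, 17  (cmp 9,17)
bne top: taken
lw $t7, 0($t6) → $t7=M[8]=15
sub $t7, $t7, 16 → $t7=15-16=-1
lw $t7, 0($t6) → $t7=M[8]=15
xor $t7, $t7, 6 → $t7=15^6=9
add $t6, $t6, 4 → $t6=8+4=12
add $t2, $t2, 2 → $t2=9+2=11
cmp $t2, 17  (cmp 11,17)
bne top: taken
lw $t7, 0($t6) → $t7=M[12]=20
sub $t7, $t7, 16 → $t7=20-16=4
lw $t7, 0($t6) → $t7=M[12]=20
xor $t7, $t7, 6 → $t7=20^6=18
add $t6, $t6, 4 → $t6=12+4=16
add $t2, $t2, 2 → $t2=11+2=13
cmp $t2, 17  (cmp 13,17)
bne top: taken
lw $t7, 0($t6) → $t7=M[16]=26
sub $t7, $t7, 16 → $t7=26-16=10
lw $t7, 0($t6) → $t7=M[16]=26
xor $t7, $t7, 6 → $t7=26^6=28
add $t6, $t6, 4 → $t6=16+4=20
add $t2, $t2, 2 → $t2=13+2=15
cmp $t2, 17  (cmp 15,17)
bne top: taken
lw $t7, 0($t6) → $t7=M[20]=7
sub $t7, $t7, 16 → $t7=7-16=-9
lw $t7, 0($t6) → $t7=M[20]=7
xor $t7, $t7, 6 → $t7=7^6=1
add $t6, $t6, 4 → $t6=20+4=24
add $t2, $t2, 2 → $t2=15+2=17
cmp $t2, 17  (cmp 17,17)
bne top: not taken
sw $t7, (0) → M[0]=1
halt.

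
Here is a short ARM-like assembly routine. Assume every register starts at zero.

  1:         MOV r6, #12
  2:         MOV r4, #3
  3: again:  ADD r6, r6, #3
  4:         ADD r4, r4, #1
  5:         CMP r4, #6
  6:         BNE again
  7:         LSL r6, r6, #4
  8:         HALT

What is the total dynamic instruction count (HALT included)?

16

MOV r6, #12 → r6=12
MOV r4, #3 → r4=3
ADD r6, r6, #3 → r6=12+3=15
ADD r4, r4, #1 → r4=3+1=4
CMP r4, #6  (cmp 4,6)
BNE again: taken
ADD r6, r6, #3 → r6=15+3=18
ADD r4, r4, #1 → r4=4+1=5
CMP r4, #6  (cmp 5,6)
BNE again: taken
ADD r6, r6, #3 → r6=18+3=21
ADD r4, r4, #1 → r4=5+1=6
CMP r4, #6  (cmp 6,6)
BNE again: not taken
LSL r6, r6, #4 → r6=21<<4=336
halt.
Total executed instructions: 16.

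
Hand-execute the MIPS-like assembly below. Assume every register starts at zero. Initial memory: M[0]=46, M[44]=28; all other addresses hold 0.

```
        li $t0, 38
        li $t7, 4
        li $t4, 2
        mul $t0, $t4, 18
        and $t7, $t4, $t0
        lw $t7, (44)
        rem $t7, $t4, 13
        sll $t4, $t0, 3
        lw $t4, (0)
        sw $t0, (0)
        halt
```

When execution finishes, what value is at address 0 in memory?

$t0=38
$t7=4
$t4=2
$t0=2*18=36
$t7=2&36=0
$t7=M[44]=28
$t7=2%13=2
$t4=36<<3=288
$t4=M[0]=46
sw $t0, (0) → M[0]=36
halt.

36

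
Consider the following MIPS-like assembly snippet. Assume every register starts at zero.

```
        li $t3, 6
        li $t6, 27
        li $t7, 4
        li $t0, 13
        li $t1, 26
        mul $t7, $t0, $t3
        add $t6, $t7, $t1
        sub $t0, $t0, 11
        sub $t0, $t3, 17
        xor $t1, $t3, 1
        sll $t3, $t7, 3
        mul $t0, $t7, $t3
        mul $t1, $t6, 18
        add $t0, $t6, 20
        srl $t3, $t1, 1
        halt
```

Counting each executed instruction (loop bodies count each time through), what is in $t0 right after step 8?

$t3=6
$t6=27
$t7=4
$t0=13
$t1=26
$t7=13*6=78
$t6=78+26=104
$t0=13-11=2
After step 8: $t0 = 2.

2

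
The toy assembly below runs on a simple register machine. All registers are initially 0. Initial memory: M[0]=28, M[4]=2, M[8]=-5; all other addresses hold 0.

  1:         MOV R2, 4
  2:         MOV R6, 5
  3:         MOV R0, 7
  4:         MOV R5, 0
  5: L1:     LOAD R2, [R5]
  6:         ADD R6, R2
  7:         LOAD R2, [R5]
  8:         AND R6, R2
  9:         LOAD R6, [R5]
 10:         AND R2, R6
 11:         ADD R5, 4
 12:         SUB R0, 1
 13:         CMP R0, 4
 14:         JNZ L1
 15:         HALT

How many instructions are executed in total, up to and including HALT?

35

MOV R2, 4 → R2=4
MOV R6, 5 → R6=5
MOV R0, 7 → R0=7
MOV R5, 0 → R5=0
LOAD R2, [R5] → R2=M[0]=28
ADD R6, R2 → R6=5+28=33
LOAD R2, [R5] → R2=M[0]=28
AND R6, R2 → R6=33&28=0
LOAD R6, [R5] → R6=M[0]=28
AND R2, R6 → R2=28&28=28
ADD R5, 4 → R5=0+4=4
SUB R0, 1 → R0=7-1=6
CMP R0, 4  (cmp 6,4)
JNZ L1: taken
LOAD R2, [R5] → R2=M[4]=2
ADD R6, R2 → R6=28+2=30
LOAD R2, [R5] → R2=M[4]=2
AND R6, R2 → R6=30&2=2
LOAD R6, [R5] → R6=M[4]=2
AND R2, R6 → R2=2&2=2
ADD R5, 4 → R5=4+4=8
SUB R0, 1 → R0=6-1=5
CMP R0, 4  (cmp 5,4)
JNZ L1: taken
LOAD R2, [R5] → R2=M[8]=-5
ADD R6, R2 → R6=2+(-5)=-3
LOAD R2, [R5] → R2=M[8]=-5
AND R6, R2 → R6=(-3)&(-5)=-7
LOAD R6, [R5] → R6=M[8]=-5
AND R2, R6 → R2=(-5)&(-5)=-5
ADD R5, 4 → R5=8+4=12
SUB R0, 1 → R0=5-1=4
CMP R0, 4  (cmp 4,4)
JNZ L1: not taken
halt.
Total executed instructions: 35.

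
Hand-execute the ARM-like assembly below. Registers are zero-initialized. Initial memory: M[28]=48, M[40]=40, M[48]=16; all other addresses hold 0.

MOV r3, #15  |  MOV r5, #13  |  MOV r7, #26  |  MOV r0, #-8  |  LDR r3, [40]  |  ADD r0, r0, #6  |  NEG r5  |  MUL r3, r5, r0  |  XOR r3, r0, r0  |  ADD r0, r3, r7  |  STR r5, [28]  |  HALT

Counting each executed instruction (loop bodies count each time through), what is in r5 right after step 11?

-13

r3=15
r5=13
r7=26
r0=-8
r3=M[40]=40
r0=(-8)+6=-2
r5=-(13)=-13
r3=(-13)*(-2)=26
r3=(-2)^(-2)=0
r0=0+26=26
STR r5, [28] → M[28]=-13
After step 11: r5 = -13.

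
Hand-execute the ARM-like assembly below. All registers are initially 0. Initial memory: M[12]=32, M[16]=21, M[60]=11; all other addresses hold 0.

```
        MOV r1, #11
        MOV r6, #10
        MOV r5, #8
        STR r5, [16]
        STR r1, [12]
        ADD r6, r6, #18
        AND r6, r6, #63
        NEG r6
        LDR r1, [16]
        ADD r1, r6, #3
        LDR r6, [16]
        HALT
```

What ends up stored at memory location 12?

r1=11
r6=10
r5=8
STR r5, [16] → M[16]=8
STR r1, [12] → M[12]=11
r6=10+18=28
r6=28&63=28
r6=-(28)=-28
r1=M[16]=8
r1=(-28)+3=-25
r6=M[16]=8
halt.

11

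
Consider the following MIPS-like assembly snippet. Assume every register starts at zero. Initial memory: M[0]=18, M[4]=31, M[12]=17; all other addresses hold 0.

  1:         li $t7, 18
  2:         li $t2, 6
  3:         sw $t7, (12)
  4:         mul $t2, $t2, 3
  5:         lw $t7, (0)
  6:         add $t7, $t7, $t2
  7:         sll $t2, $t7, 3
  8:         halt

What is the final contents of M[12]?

li $t7, 18 → $t7=18
li $t2, 6 → $t2=6
sw $t7, (12) → M[12]=18
mul $t2, $t2, 3 → $t2=6*3=18
lw $t7, (0) → $t7=M[0]=18
add $t7, $t7, $t2 → $t7=18+18=36
sll $t2, $t7, 3 → $t2=36<<3=288
halt.

18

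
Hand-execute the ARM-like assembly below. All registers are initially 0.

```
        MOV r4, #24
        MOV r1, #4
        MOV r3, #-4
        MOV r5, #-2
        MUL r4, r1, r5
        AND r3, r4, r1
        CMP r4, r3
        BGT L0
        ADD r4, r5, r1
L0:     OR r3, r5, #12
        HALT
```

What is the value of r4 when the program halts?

after MOV r4, #24: r4=24
after MOV r1, #4: r1=4
after MOV r3, #-4: r3=-4
after MOV r5, #-2: r5=-2
after MUL r4, r1, r5: r4=4*(-2)=-8
after AND r3, r4, r1: r3=(-8)&4=0
CMP r4, r3  (cmp -8,0)
BGT L0: not taken
after ADD r4, r5, r1: r4=(-2)+4=2
after OR r3, r5, #12: r3=(-2)|12=-2
halt.

2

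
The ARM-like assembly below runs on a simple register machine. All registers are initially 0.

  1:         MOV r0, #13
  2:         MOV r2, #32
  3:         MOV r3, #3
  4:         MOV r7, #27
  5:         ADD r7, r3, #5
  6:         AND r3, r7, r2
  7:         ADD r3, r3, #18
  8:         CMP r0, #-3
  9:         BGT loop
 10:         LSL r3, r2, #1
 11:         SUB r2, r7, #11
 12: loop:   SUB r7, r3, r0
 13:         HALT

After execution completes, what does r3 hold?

18

r0=13
r2=32
r3=3
r7=27
r7=3+5=8
r3=8&32=0
r3=0+18=18
CMP r0, #-3  (cmp 13,-3)
BGT loop: taken
r7=18-13=5
halt.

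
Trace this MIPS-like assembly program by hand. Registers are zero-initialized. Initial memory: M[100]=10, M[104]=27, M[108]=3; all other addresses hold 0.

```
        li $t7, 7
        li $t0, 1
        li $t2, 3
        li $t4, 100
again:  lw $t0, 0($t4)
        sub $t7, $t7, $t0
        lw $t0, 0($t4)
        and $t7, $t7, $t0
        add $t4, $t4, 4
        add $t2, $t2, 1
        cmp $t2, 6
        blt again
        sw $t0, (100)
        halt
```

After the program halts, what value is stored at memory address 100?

$t7=7
$t0=1
$t2=3
$t4=100
$t0=M[100]=10
$t7=7-10=-3
$t0=M[100]=10
$t7=(-3)&10=8
$t4=100+4=104
$t2=3+1=4
cmp $t2, 6  (cmp 4,6)
blt again: taken
$t0=M[104]=27
$t7=8-27=-19
$t0=M[104]=27
$t7=(-19)&27=9
$t4=104+4=108
$t2=4+1=5
cmp $t2, 6  (cmp 5,6)
blt again: taken
$t0=M[108]=3
$t7=9-3=6
$t0=M[108]=3
$t7=6&3=2
$t4=108+4=112
$t2=5+1=6
cmp $t2, 6  (cmp 6,6)
blt again: not taken
sw $t0, (100) → M[100]=3
halt.

3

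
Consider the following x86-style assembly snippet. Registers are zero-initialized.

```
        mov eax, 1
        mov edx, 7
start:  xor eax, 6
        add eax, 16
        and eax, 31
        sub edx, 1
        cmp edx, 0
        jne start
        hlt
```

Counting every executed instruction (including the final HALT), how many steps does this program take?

eax=1
edx=7
eax=1^6=7
eax=7+16=23
eax=23&31=23
edx=7-1=6
cmp edx, 0  (cmp 6,0)
jne start: taken
eax=23^6=17
eax=17+16=33
eax=33&31=1
edx=6-1=5
cmp edx, 0  (cmp 5,0)
jne start: taken
eax=1^6=7
eax=7+16=23
eax=23&31=23
edx=5-1=4
cmp edx, 0  (cmp 4,0)
jne start: taken
eax=23^6=17
eax=17+16=33
eax=33&31=1
edx=4-1=3
cmp edx, 0  (cmp 3,0)
jne start: taken
eax=1^6=7
eax=7+16=23
eax=23&31=23
edx=3-1=2
cmp edx, 0  (cmp 2,0)
jne start: taken
eax=23^6=17
eax=17+16=33
eax=33&31=1
edx=2-1=1
cmp edx, 0  (cmp 1,0)
jne start: taken
eax=1^6=7
eax=7+16=23
eax=23&31=23
edx=1-1=0
cmp edx, 0  (cmp 0,0)
jne start: not taken
halt.
Total executed instructions: 45.

45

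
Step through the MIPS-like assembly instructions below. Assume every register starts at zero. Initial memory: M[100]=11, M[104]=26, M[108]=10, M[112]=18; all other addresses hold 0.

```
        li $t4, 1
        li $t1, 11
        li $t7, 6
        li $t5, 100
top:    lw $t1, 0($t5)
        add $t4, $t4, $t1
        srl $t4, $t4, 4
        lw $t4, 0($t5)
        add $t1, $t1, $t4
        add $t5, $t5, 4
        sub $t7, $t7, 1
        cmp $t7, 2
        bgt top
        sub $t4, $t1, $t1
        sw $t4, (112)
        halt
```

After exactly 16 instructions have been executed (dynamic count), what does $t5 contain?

li $t4, 1 → $t4=1
li $t1, 11 → $t1=11
li $t7, 6 → $t7=6
li $t5, 100 → $t5=100
lw $t1, 0($t5) → $t1=M[100]=11
add $t4, $t4, $t1 → $t4=1+11=12
srl $t4, $t4, 4 → $t4=12>>4=0
lw $t4, 0($t5) → $t4=M[100]=11
add $t1, $t1, $t4 → $t1=11+11=22
add $t5, $t5, 4 → $t5=100+4=104
sub $t7, $t7, 1 → $t7=6-1=5
cmp $t7, 2  (cmp 5,2)
bgt top: taken
lw $t1, 0($t5) → $t1=M[104]=26
add $t4, $t4, $t1 → $t4=11+26=37
srl $t4, $t4, 4 → $t4=37>>4=2
After step 16: $t5 = 104.

104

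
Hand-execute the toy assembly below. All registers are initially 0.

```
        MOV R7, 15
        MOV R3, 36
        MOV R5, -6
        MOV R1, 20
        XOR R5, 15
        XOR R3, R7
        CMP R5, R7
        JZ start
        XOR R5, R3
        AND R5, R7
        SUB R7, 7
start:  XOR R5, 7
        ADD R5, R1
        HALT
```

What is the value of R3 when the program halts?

MOV R7, 15 → R7=15
MOV R3, 36 → R3=36
MOV R5, -6 → R5=-6
MOV R1, 20 → R1=20
XOR R5, 15 → R5=(-6)^15=-11
XOR R3, R7 → R3=36^15=43
CMP R5, R7  (cmp -11,15)
JZ start: not taken
XOR R5, R3 → R5=(-11)^43=-34
AND R5, R7 → R5=(-34)&15=14
SUB R7, 7 → R7=15-7=8
XOR R5, 7 → R5=14^7=9
ADD R5, R1 → R5=9+20=29
halt.

43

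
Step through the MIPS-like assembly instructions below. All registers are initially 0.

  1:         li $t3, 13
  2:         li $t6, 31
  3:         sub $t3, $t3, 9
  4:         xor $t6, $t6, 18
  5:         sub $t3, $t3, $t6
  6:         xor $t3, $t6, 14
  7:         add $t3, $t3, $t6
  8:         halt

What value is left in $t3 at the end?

after li $t3, 13: $t3=13
after li $t6, 31: $t6=31
after sub $t3, $t3, 9: $t3=13-9=4
after xor $t6, $t6, 18: $t6=31^18=13
after sub $t3, $t3, $t6: $t3=4-13=-9
after xor $t3, $t6, 14: $t3=13^14=3
after add $t3, $t3, $t6: $t3=3+13=16
halt.

16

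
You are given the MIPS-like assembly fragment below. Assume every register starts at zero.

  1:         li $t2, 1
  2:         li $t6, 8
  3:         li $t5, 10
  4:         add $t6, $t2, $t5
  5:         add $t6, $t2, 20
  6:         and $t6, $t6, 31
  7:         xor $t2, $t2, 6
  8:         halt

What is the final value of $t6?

21

after li $t2, 1: $t2=1
after li $t6, 8: $t6=8
after li $t5, 10: $t5=10
after add $t6, $t2, $t5: $t6=1+10=11
after add $t6, $t2, 20: $t6=1+20=21
after and $t6, $t6, 31: $t6=21&31=21
after xor $t2, $t2, 6: $t2=1^6=7
halt.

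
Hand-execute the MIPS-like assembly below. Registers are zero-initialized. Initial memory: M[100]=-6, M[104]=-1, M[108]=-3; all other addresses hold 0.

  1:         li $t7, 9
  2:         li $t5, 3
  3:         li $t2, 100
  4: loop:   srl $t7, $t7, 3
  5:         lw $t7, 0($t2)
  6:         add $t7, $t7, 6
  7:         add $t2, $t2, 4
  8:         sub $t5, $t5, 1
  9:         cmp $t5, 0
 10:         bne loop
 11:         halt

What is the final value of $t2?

112

$t7=9
$t5=3
$t2=100
$t7=9>>3=1
$t7=M[100]=-6
$t7=(-6)+6=0
$t2=100+4=104
$t5=3-1=2
cmp $t5, 0  (cmp 2,0)
bne loop: taken
$t7=0>>3=0
$t7=M[104]=-1
$t7=(-1)+6=5
$t2=104+4=108
$t5=2-1=1
cmp $t5, 0  (cmp 1,0)
bne loop: taken
$t7=5>>3=0
$t7=M[108]=-3
$t7=(-3)+6=3
$t2=108+4=112
$t5=1-1=0
cmp $t5, 0  (cmp 0,0)
bne loop: not taken
halt.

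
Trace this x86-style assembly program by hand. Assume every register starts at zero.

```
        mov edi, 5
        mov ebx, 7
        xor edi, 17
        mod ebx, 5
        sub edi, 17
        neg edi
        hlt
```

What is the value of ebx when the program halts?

2

edi=5
ebx=7
edi=5^17=20
ebx=7%5=2
edi=20-17=3
edi=-(3)=-3
halt.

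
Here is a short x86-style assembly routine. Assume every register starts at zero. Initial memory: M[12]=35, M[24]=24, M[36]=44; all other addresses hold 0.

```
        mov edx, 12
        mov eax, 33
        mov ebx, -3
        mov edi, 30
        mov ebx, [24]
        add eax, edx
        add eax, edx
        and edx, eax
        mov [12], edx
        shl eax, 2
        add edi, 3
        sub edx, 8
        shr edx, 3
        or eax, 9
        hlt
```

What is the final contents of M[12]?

8

after mov edx, 12: edx=12
after mov eax, 33: eax=33
after mov ebx, -3: ebx=-3
after mov edi, 30: edi=30
after mov ebx, [24]: ebx=M[24]=24
after add eax, edx: eax=33+12=45
after add eax, edx: eax=45+12=57
after and edx, eax: edx=12&57=8
mov [12], edx → M[12]=8
after shl eax, 2: eax=57<<2=228
after add edi, 3: edi=30+3=33
after sub edx, 8: edx=8-8=0
after shr edx, 3: edx=0>>3=0
after or eax, 9: eax=228|9=237
halt.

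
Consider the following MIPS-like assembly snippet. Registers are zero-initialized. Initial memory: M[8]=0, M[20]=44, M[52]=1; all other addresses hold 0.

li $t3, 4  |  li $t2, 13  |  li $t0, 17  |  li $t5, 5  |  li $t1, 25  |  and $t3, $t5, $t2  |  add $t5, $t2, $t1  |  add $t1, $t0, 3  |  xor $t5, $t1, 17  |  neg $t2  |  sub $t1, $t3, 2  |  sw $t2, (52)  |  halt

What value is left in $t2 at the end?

after li $t3, 4: $t3=4
after li $t2, 13: $t2=13
after li $t0, 17: $t0=17
after li $t5, 5: $t5=5
after li $t1, 25: $t1=25
after and $t3, $t5, $t2: $t3=5&13=5
after add $t5, $t2, $t1: $t5=13+25=38
after add $t1, $t0, 3: $t1=17+3=20
after xor $t5, $t1, 17: $t5=20^17=5
after neg $t2: $t2=-(13)=-13
after sub $t1, $t3, 2: $t1=5-2=3
sw $t2, (52) → M[52]=-13
halt.

-13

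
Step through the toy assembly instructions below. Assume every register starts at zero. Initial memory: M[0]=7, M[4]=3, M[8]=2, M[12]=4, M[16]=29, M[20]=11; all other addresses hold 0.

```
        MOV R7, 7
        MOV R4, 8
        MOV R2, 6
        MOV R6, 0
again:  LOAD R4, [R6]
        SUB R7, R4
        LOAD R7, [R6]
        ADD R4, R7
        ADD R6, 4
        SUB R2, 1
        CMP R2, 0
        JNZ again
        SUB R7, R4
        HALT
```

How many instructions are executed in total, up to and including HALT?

after MOV R7, 7: R7=7
after MOV R4, 8: R4=8
after MOV R2, 6: R2=6
after MOV R6, 0: R6=0
after LOAD R4, [R6]: R4=M[0]=7
after SUB R7, R4: R7=7-7=0
after LOAD R7, [R6]: R7=M[0]=7
after ADD R4, R7: R4=7+7=14
after ADD R6, 4: R6=0+4=4
after SUB R2, 1: R2=6-1=5
CMP R2, 0  (cmp 5,0)
JNZ again: taken
after LOAD R4, [R6]: R4=M[4]=3
after SUB R7, R4: R7=7-3=4
after LOAD R7, [R6]: R7=M[4]=3
after ADD R4, R7: R4=3+3=6
after ADD R6, 4: R6=4+4=8
after SUB R2, 1: R2=5-1=4
CMP R2, 0  (cmp 4,0)
JNZ again: taken
after LOAD R4, [R6]: R4=M[8]=2
after SUB R7, R4: R7=3-2=1
after LOAD R7, [R6]: R7=M[8]=2
after ADD R4, R7: R4=2+2=4
after ADD R6, 4: R6=8+4=12
after SUB R2, 1: R2=4-1=3
CMP R2, 0  (cmp 3,0)
JNZ again: taken
after LOAD R4, [R6]: R4=M[12]=4
after SUB R7, R4: R7=2-4=-2
after LOAD R7, [R6]: R7=M[12]=4
after ADD R4, R7: R4=4+4=8
after ADD R6, 4: R6=12+4=16
after SUB R2, 1: R2=3-1=2
CMP R2, 0  (cmp 2,0)
JNZ again: taken
after LOAD R4, [R6]: R4=M[16]=29
after SUB R7, R4: R7=4-29=-25
after LOAD R7, [R6]: R7=M[16]=29
after ADD R4, R7: R4=29+29=58
after ADD R6, 4: R6=16+4=20
after SUB R2, 1: R2=2-1=1
CMP R2, 0  (cmp 1,0)
JNZ again: taken
after LOAD R4, [R6]: R4=M[20]=11
after SUB R7, R4: R7=29-11=18
after LOAD R7, [R6]: R7=M[20]=11
after ADD R4, R7: R4=11+11=22
after ADD R6, 4: R6=20+4=24
after SUB R2, 1: R2=1-1=0
CMP R2, 0  (cmp 0,0)
JNZ again: not taken
after SUB R7, R4: R7=11-22=-11
halt.
Total executed instructions: 54.

54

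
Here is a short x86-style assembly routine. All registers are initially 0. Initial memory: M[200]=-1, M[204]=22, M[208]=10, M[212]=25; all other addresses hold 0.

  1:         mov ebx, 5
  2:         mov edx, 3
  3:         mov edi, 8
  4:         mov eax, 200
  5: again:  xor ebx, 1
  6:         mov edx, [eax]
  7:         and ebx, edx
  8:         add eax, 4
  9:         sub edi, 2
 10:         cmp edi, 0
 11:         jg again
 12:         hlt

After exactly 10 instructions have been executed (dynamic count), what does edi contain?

6

after mov ebx, 5: ebx=5
after mov edx, 3: edx=3
after mov edi, 8: edi=8
after mov eax, 200: eax=200
after xor ebx, 1: ebx=5^1=4
after mov edx, [eax]: edx=M[200]=-1
after and ebx, edx: ebx=4&(-1)=4
after add eax, 4: eax=200+4=204
after sub edi, 2: edi=8-2=6
cmp edi, 0  (cmp 6,0)
After step 10: edi = 6.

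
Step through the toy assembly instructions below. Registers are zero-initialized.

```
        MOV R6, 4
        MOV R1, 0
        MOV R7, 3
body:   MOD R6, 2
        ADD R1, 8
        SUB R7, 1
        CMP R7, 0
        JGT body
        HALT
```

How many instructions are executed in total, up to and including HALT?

MOV R6, 4 → R6=4
MOV R1, 0 → R1=0
MOV R7, 3 → R7=3
MOD R6, 2 → R6=4%2=0
ADD R1, 8 → R1=0+8=8
SUB R7, 1 → R7=3-1=2
CMP R7, 0  (cmp 2,0)
JGT body: taken
MOD R6, 2 → R6=0%2=0
ADD R1, 8 → R1=8+8=16
SUB R7, 1 → R7=2-1=1
CMP R7, 0  (cmp 1,0)
JGT body: taken
MOD R6, 2 → R6=0%2=0
ADD R1, 8 → R1=16+8=24
SUB R7, 1 → R7=1-1=0
CMP R7, 0  (cmp 0,0)
JGT body: not taken
halt.
Total executed instructions: 19.

19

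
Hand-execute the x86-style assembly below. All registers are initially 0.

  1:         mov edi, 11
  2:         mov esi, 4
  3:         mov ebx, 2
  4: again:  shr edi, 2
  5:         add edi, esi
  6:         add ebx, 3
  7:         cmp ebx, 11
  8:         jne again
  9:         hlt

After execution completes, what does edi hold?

mov edi, 11 → edi=11
mov esi, 4 → esi=4
mov ebx, 2 → ebx=2
shr edi, 2 → edi=11>>2=2
add edi, esi → edi=2+4=6
add ebx, 3 → ebx=2+3=5
cmp ebx, 11  (cmp 5,11)
jne again: taken
shr edi, 2 → edi=6>>2=1
add edi, esi → edi=1+4=5
add ebx, 3 → ebx=5+3=8
cmp ebx, 11  (cmp 8,11)
jne again: taken
shr edi, 2 → edi=5>>2=1
add edi, esi → edi=1+4=5
add ebx, 3 → ebx=8+3=11
cmp ebx, 11  (cmp 11,11)
jne again: not taken
halt.

5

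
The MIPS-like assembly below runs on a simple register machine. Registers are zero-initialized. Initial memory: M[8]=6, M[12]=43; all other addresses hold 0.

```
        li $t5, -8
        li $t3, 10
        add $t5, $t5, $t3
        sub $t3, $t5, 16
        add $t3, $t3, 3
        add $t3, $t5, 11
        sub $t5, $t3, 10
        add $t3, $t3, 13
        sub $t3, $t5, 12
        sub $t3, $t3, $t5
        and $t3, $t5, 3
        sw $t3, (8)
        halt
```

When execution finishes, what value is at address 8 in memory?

3

$t5=-8
$t3=10
$t5=(-8)+10=2
$t3=2-16=-14
$t3=(-14)+3=-11
$t3=2+11=13
$t5=13-10=3
$t3=13+13=26
$t3=3-12=-9
$t3=(-9)-3=-12
$t3=3&3=3
sw $t3, (8) → M[8]=3
halt.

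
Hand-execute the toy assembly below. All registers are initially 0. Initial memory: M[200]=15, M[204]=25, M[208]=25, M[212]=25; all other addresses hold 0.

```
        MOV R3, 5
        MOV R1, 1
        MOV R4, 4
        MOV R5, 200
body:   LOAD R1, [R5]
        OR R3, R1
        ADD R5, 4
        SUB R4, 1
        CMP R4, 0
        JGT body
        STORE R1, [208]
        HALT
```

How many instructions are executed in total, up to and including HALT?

30

MOV R3, 5 → R3=5
MOV R1, 1 → R1=1
MOV R4, 4 → R4=4
MOV R5, 200 → R5=200
LOAD R1, [R5] → R1=M[200]=15
OR R3, R1 → R3=5|15=15
ADD R5, 4 → R5=200+4=204
SUB R4, 1 → R4=4-1=3
CMP R4, 0  (cmp 3,0)
JGT body: taken
LOAD R1, [R5] → R1=M[204]=25
OR R3, R1 → R3=15|25=31
ADD R5, 4 → R5=204+4=208
SUB R4, 1 → R4=3-1=2
CMP R4, 0  (cmp 2,0)
JGT body: taken
LOAD R1, [R5] → R1=M[208]=25
OR R3, R1 → R3=31|25=31
ADD R5, 4 → R5=208+4=212
SUB R4, 1 → R4=2-1=1
CMP R4, 0  (cmp 1,0)
JGT body: taken
LOAD R1, [R5] → R1=M[212]=25
OR R3, R1 → R3=31|25=31
ADD R5, 4 → R5=212+4=216
SUB R4, 1 → R4=1-1=0
CMP R4, 0  (cmp 0,0)
JGT body: not taken
STORE R1, [208] → M[208]=25
halt.
Total executed instructions: 30.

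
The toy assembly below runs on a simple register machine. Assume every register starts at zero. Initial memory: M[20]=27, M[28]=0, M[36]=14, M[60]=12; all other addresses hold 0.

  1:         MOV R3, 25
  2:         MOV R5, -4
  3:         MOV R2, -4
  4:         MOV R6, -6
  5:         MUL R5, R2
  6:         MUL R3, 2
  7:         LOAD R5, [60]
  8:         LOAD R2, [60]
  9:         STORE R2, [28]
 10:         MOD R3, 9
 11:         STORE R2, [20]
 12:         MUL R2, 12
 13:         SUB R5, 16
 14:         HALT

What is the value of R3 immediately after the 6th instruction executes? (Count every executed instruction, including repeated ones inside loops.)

R3=25
R5=-4
R2=-4
R6=-6
R5=(-4)*(-4)=16
R3=25*2=50
After step 6: R3 = 50.

50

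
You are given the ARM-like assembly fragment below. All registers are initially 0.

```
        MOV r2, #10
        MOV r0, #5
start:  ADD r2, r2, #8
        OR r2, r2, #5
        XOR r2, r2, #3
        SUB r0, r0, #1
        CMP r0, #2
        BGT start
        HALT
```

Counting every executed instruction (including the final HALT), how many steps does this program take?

21

MOV r2, #10 → r2=10
MOV r0, #5 → r0=5
ADD r2, r2, #8 → r2=10+8=18
OR r2, r2, #5 → r2=18|5=23
XOR r2, r2, #3 → r2=23^3=20
SUB r0, r0, #1 → r0=5-1=4
CMP r0, #2  (cmp 4,2)
BGT start: taken
ADD r2, r2, #8 → r2=20+8=28
OR r2, r2, #5 → r2=28|5=29
XOR r2, r2, #3 → r2=29^3=30
SUB r0, r0, #1 → r0=4-1=3
CMP r0, #2  (cmp 3,2)
BGT start: taken
ADD r2, r2, #8 → r2=30+8=38
OR r2, r2, #5 → r2=38|5=39
XOR r2, r2, #3 → r2=39^3=36
SUB r0, r0, #1 → r0=3-1=2
CMP r0, #2  (cmp 2,2)
BGT start: not taken
halt.
Total executed instructions: 21.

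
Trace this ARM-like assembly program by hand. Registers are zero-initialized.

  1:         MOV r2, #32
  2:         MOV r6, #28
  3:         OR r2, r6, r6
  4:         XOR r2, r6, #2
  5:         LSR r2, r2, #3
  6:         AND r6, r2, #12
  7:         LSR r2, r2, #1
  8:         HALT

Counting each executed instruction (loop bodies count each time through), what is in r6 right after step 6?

0

after MOV r2, #32: r2=32
after MOV r6, #28: r6=28
after OR r2, r6, r6: r2=28|28=28
after XOR r2, r6, #2: r2=28^2=30
after LSR r2, r2, #3: r2=30>>3=3
after AND r6, r2, #12: r6=3&12=0
After step 6: r6 = 0.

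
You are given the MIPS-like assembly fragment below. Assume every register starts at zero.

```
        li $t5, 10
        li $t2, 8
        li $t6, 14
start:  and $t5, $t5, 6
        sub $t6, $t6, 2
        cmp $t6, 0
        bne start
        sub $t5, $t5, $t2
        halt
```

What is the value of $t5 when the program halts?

-6

after li $t5, 10: $t5=10
after li $t2, 8: $t2=8
after li $t6, 14: $t6=14
after and $t5, $t5, 6: $t5=10&6=2
after sub $t6, $t6, 2: $t6=14-2=12
cmp $t6, 0  (cmp 12,0)
bne start: taken
after and $t5, $t5, 6: $t5=2&6=2
after sub $t6, $t6, 2: $t6=12-2=10
cmp $t6, 0  (cmp 10,0)
bne start: taken
after and $t5, $t5, 6: $t5=2&6=2
after sub $t6, $t6, 2: $t6=10-2=8
cmp $t6, 0  (cmp 8,0)
bne start: taken
after and $t5, $t5, 6: $t5=2&6=2
after sub $t6, $t6, 2: $t6=8-2=6
cmp $t6, 0  (cmp 6,0)
bne start: taken
after and $t5, $t5, 6: $t5=2&6=2
after sub $t6, $t6, 2: $t6=6-2=4
cmp $t6, 0  (cmp 4,0)
bne start: taken
after and $t5, $t5, 6: $t5=2&6=2
after sub $t6, $t6, 2: $t6=4-2=2
cmp $t6, 0  (cmp 2,0)
bne start: taken
after and $t5, $t5, 6: $t5=2&6=2
after sub $t6, $t6, 2: $t6=2-2=0
cmp $t6, 0  (cmp 0,0)
bne start: not taken
after sub $t5, $t5, $t2: $t5=2-8=-6
halt.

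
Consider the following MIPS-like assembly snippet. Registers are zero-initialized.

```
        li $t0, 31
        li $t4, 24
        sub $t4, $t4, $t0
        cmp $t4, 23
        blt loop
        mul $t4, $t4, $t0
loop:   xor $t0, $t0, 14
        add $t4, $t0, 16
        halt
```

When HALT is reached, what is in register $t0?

17

after li $t0, 31: $t0=31
after li $t4, 24: $t4=24
after sub $t4, $t4, $t0: $t4=24-31=-7
cmp $t4, 23  (cmp -7,23)
blt loop: taken
after xor $t0, $t0, 14: $t0=31^14=17
after add $t4, $t0, 16: $t4=17+16=33
halt.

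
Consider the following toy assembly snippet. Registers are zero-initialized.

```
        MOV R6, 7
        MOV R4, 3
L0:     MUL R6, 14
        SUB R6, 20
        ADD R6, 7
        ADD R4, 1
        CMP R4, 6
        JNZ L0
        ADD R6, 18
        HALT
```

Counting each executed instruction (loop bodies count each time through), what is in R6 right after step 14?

1177

R6=7
R4=3
R6=7*14=98
R6=98-20=78
R6=78+7=85
R4=3+1=4
CMP R4, 6  (cmp 4,6)
JNZ L0: taken
R6=85*14=1190
R6=1190-20=1170
R6=1170+7=1177
R4=4+1=5
CMP R4, 6  (cmp 5,6)
JNZ L0: taken
After step 14: R6 = 1177.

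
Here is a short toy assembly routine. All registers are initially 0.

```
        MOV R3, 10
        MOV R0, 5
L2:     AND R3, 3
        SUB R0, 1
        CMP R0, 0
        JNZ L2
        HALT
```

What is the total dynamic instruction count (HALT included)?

R3=10
R0=5
R3=10&3=2
R0=5-1=4
CMP R0, 0  (cmp 4,0)
JNZ L2: taken
R3=2&3=2
R0=4-1=3
CMP R0, 0  (cmp 3,0)
JNZ L2: taken
R3=2&3=2
R0=3-1=2
CMP R0, 0  (cmp 2,0)
JNZ L2: taken
R3=2&3=2
R0=2-1=1
CMP R0, 0  (cmp 1,0)
JNZ L2: taken
R3=2&3=2
R0=1-1=0
CMP R0, 0  (cmp 0,0)
JNZ L2: not taken
halt.
Total executed instructions: 23.

23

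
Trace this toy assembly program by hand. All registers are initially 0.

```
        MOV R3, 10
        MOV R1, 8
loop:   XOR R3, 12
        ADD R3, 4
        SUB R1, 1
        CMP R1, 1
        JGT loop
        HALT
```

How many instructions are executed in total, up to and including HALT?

R3=10
R1=8
R3=10^12=6
R3=6+4=10
R1=8-1=7
CMP R1, 1  (cmp 7,1)
JGT loop: taken
R3=10^12=6
R3=6+4=10
R1=7-1=6
CMP R1, 1  (cmp 6,1)
JGT loop: taken
R3=10^12=6
R3=6+4=10
R1=6-1=5
CMP R1, 1  (cmp 5,1)
JGT loop: taken
R3=10^12=6
R3=6+4=10
R1=5-1=4
CMP R1, 1  (cmp 4,1)
JGT loop: taken
R3=10^12=6
R3=6+4=10
R1=4-1=3
CMP R1, 1  (cmp 3,1)
JGT loop: taken
R3=10^12=6
R3=6+4=10
R1=3-1=2
CMP R1, 1  (cmp 2,1)
JGT loop: taken
R3=10^12=6
R3=6+4=10
R1=2-1=1
CMP R1, 1  (cmp 1,1)
JGT loop: not taken
halt.
Total executed instructions: 38.

38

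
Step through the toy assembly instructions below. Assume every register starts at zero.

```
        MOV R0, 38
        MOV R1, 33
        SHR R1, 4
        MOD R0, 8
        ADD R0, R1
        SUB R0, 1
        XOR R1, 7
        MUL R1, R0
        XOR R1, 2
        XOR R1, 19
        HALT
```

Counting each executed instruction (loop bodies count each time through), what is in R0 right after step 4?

after MOV R0, 38: R0=38
after MOV R1, 33: R1=33
after SHR R1, 4: R1=33>>4=2
after MOD R0, 8: R0=38%8=6
After step 4: R0 = 6.

6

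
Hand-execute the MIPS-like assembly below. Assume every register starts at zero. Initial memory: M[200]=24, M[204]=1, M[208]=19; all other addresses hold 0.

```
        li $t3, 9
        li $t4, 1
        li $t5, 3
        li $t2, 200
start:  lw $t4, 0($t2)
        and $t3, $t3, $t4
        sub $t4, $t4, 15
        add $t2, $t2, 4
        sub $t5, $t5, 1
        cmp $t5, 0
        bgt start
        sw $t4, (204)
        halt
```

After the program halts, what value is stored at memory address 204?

li $t3, 9 → $t3=9
li $t4, 1 → $t4=1
li $t5, 3 → $t5=3
li $t2, 200 → $t2=200
lw $t4, 0($t2) → $t4=M[200]=24
and $t3, $t3, $t4 → $t3=9&24=8
sub $t4, $t4, 15 → $t4=24-15=9
add $t2, $t2, 4 → $t2=200+4=204
sub $t5, $t5, 1 → $t5=3-1=2
cmp $t5, 0  (cmp 2,0)
bgt start: taken
lw $t4, 0($t2) → $t4=M[204]=1
and $t3, $t3, $t4 → $t3=8&1=0
sub $t4, $t4, 15 → $t4=1-15=-14
add $t2, $t2, 4 → $t2=204+4=208
sub $t5, $t5, 1 → $t5=2-1=1
cmp $t5, 0  (cmp 1,0)
bgt start: taken
lw $t4, 0($t2) → $t4=M[208]=19
and $t3, $t3, $t4 → $t3=0&19=0
sub $t4, $t4, 15 → $t4=19-15=4
add $t2, $t2, 4 → $t2=208+4=212
sub $t5, $t5, 1 → $t5=1-1=0
cmp $t5, 0  (cmp 0,0)
bgt start: not taken
sw $t4, (204) → M[204]=4
halt.

4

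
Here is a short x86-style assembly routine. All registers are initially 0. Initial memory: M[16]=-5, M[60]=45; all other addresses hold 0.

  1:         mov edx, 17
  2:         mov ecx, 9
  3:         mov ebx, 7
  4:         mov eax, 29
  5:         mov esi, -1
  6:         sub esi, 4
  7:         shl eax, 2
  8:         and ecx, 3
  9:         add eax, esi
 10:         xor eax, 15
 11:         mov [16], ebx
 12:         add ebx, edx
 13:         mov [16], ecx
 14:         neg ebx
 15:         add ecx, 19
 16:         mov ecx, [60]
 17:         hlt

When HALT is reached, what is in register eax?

96

after mov edx, 17: edx=17
after mov ecx, 9: ecx=9
after mov ebx, 7: ebx=7
after mov eax, 29: eax=29
after mov esi, -1: esi=-1
after sub esi, 4: esi=(-1)-4=-5
after shl eax, 2: eax=29<<2=116
after and ecx, 3: ecx=9&3=1
after add eax, esi: eax=116+(-5)=111
after xor eax, 15: eax=111^15=96
mov [16], ebx → M[16]=7
after add ebx, edx: ebx=7+17=24
mov [16], ecx → M[16]=1
after neg ebx: ebx=-(24)=-24
after add ecx, 19: ecx=1+19=20
after mov ecx, [60]: ecx=M[60]=45
halt.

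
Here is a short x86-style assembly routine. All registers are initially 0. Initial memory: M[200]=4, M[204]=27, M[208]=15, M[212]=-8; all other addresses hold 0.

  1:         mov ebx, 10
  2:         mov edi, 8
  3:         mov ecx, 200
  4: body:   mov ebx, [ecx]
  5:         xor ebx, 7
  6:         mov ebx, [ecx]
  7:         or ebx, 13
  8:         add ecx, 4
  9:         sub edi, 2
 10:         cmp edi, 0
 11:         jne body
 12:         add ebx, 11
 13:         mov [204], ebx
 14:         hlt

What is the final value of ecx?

216

mov ebx, 10 → ebx=10
mov edi, 8 → edi=8
mov ecx, 200 → ecx=200
mov ebx, [ecx] → ebx=M[200]=4
xor ebx, 7 → ebx=4^7=3
mov ebx, [ecx] → ebx=M[200]=4
or ebx, 13 → ebx=4|13=13
add ecx, 4 → ecx=200+4=204
sub edi, 2 → edi=8-2=6
cmp edi, 0  (cmp 6,0)
jne body: taken
mov ebx, [ecx] → ebx=M[204]=27
xor ebx, 7 → ebx=27^7=28
mov ebx, [ecx] → ebx=M[204]=27
or ebx, 13 → ebx=27|13=31
add ecx, 4 → ecx=204+4=208
sub edi, 2 → edi=6-2=4
cmp edi, 0  (cmp 4,0)
jne body: taken
mov ebx, [ecx] → ebx=M[208]=15
xor ebx, 7 → ebx=15^7=8
mov ebx, [ecx] → ebx=M[208]=15
or ebx, 13 → ebx=15|13=15
add ecx, 4 → ecx=208+4=212
sub edi, 2 → edi=4-2=2
cmp edi, 0  (cmp 2,0)
jne body: taken
mov ebx, [ecx] → ebx=M[212]=-8
xor ebx, 7 → ebx=(-8)^7=-1
mov ebx, [ecx] → ebx=M[212]=-8
or ebx, 13 → ebx=(-8)|13=-3
add ecx, 4 → ecx=212+4=216
sub edi, 2 → edi=2-2=0
cmp edi, 0  (cmp 0,0)
jne body: not taken
add ebx, 11 → ebx=(-3)+11=8
mov [204], ebx → M[204]=8
halt.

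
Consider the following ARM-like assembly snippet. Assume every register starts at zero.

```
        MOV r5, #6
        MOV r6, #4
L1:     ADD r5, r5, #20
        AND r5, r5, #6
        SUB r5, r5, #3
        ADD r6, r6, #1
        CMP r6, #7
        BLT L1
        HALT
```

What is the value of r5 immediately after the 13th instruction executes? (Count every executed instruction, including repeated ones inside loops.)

-1

MOV r5, #6 → r5=6
MOV r6, #4 → r6=4
ADD r5, r5, #20 → r5=6+20=26
AND r5, r5, #6 → r5=26&6=2
SUB r5, r5, #3 → r5=2-3=-1
ADD r6, r6, #1 → r6=4+1=5
CMP r6, #7  (cmp 5,7)
BLT L1: taken
ADD r5, r5, #20 → r5=(-1)+20=19
AND r5, r5, #6 → r5=19&6=2
SUB r5, r5, #3 → r5=2-3=-1
ADD r6, r6, #1 → r6=5+1=6
CMP r6, #7  (cmp 6,7)
After step 13: r5 = -1.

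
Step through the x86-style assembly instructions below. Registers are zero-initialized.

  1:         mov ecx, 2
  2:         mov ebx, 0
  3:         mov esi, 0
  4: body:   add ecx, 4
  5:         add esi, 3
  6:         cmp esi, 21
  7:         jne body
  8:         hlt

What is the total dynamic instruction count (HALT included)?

after mov ecx, 2: ecx=2
after mov ebx, 0: ebx=0
after mov esi, 0: esi=0
after add ecx, 4: ecx=2+4=6
after add esi, 3: esi=0+3=3
cmp esi, 21  (cmp 3,21)
jne body: taken
after add ecx, 4: ecx=6+4=10
after add esi, 3: esi=3+3=6
cmp esi, 21  (cmp 6,21)
jne body: taken
after add ecx, 4: ecx=10+4=14
after add esi, 3: esi=6+3=9
cmp esi, 21  (cmp 9,21)
jne body: taken
after add ecx, 4: ecx=14+4=18
after add esi, 3: esi=9+3=12
cmp esi, 21  (cmp 12,21)
jne body: taken
after add ecx, 4: ecx=18+4=22
after add esi, 3: esi=12+3=15
cmp esi, 21  (cmp 15,21)
jne body: taken
after add ecx, 4: ecx=22+4=26
after add esi, 3: esi=15+3=18
cmp esi, 21  (cmp 18,21)
jne body: taken
after add ecx, 4: ecx=26+4=30
after add esi, 3: esi=18+3=21
cmp esi, 21  (cmp 21,21)
jne body: not taken
halt.
Total executed instructions: 32.

32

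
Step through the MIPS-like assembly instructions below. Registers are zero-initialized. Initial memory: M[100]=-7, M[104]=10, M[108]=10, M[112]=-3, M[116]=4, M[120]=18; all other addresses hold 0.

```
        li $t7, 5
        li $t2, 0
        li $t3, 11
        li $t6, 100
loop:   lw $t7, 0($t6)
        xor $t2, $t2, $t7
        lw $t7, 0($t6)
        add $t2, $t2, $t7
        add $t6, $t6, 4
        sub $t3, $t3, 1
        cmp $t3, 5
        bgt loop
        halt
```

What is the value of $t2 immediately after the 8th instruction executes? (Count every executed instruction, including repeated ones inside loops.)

$t7=5
$t2=0
$t3=11
$t6=100
$t7=M[100]=-7
$t2=0^(-7)=-7
$t7=M[100]=-7
$t2=(-7)+(-7)=-14
After step 8: $t2 = -14.

-14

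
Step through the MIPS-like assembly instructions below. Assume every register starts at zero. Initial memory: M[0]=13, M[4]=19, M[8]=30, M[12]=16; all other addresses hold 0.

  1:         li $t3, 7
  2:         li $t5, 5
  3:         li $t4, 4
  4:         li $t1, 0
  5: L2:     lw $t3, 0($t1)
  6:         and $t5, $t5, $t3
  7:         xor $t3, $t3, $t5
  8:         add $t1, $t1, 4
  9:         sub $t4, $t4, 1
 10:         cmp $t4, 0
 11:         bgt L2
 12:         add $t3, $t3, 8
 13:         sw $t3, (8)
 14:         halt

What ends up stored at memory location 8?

24

$t3=7
$t5=5
$t4=4
$t1=0
$t3=M[0]=13
$t5=5&13=5
$t3=13^5=8
$t1=0+4=4
$t4=4-1=3
cmp $t4, 0  (cmp 3,0)
bgt L2: taken
$t3=M[4]=19
$t5=5&19=1
$t3=19^1=18
$t1=4+4=8
$t4=3-1=2
cmp $t4, 0  (cmp 2,0)
bgt L2: taken
$t3=M[8]=30
$t5=1&30=0
$t3=30^0=30
$t1=8+4=12
$t4=2-1=1
cmp $t4, 0  (cmp 1,0)
bgt L2: taken
$t3=M[12]=16
$t5=0&16=0
$t3=16^0=16
$t1=12+4=16
$t4=1-1=0
cmp $t4, 0  (cmp 0,0)
bgt L2: not taken
$t3=16+8=24
sw $t3, (8) → M[8]=24
halt.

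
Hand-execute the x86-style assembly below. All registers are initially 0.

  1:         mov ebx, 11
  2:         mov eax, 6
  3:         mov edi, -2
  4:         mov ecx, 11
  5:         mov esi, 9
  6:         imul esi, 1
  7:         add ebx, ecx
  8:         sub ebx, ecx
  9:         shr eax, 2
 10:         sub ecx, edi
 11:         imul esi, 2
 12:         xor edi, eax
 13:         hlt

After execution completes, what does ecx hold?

13

ebx=11
eax=6
edi=-2
ecx=11
esi=9
esi=9*1=9
ebx=11+11=22
ebx=22-11=11
eax=6>>2=1
ecx=11-(-2)=13
esi=9*2=18
edi=(-2)^1=-1
halt.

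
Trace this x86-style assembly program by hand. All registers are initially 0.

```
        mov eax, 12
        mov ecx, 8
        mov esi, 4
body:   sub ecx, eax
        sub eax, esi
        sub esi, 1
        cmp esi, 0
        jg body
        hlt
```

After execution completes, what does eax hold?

mov eax, 12 → eax=12
mov ecx, 8 → ecx=8
mov esi, 4 → esi=4
sub ecx, eax → ecx=8-12=-4
sub eax, esi → eax=12-4=8
sub esi, 1 → esi=4-1=3
cmp esi, 0  (cmp 3,0)
jg body: taken
sub ecx, eax → ecx=(-4)-8=-12
sub eax, esi → eax=8-3=5
sub esi, 1 → esi=3-1=2
cmp esi, 0  (cmp 2,0)
jg body: taken
sub ecx, eax → ecx=(-12)-5=-17
sub eax, esi → eax=5-2=3
sub esi, 1 → esi=2-1=1
cmp esi, 0  (cmp 1,0)
jg body: taken
sub ecx, eax → ecx=(-17)-3=-20
sub eax, esi → eax=3-1=2
sub esi, 1 → esi=1-1=0
cmp esi, 0  (cmp 0,0)
jg body: not taken
halt.

2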